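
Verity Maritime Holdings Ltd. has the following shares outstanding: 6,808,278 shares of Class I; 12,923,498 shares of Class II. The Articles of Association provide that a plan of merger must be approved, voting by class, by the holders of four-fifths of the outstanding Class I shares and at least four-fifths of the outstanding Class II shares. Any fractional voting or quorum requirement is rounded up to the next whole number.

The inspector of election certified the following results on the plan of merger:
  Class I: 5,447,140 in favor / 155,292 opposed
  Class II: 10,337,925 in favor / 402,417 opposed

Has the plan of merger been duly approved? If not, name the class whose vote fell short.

Class I: 4/5 of 6808278 = 5446622.40, rounded up to 5446623; 5,446,623 required, 5,447,140 in favor — approved.
Class II: 4/5 of 12923498 = 10338798.40, rounded up to 10338799; 10,338,799 required, 10,337,925 in favor — not approved.

Not approved — the Class II shares did not give the required vote.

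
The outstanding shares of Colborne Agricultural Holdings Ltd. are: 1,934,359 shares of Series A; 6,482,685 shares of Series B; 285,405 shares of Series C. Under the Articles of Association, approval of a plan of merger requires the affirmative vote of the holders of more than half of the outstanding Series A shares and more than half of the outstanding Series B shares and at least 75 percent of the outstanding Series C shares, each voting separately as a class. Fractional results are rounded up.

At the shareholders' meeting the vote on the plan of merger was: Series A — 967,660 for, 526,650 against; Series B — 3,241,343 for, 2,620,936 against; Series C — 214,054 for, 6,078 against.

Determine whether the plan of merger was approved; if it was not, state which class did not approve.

Series A: a majority of 1934359 is 967180; 967,180 required, 967,660 in favor — approved.
Series B: a majority of 6482685 is 3241343; 3,241,343 required, 3,241,343 in favor — approved.
Series C: 3/4 of 285405 = 214053.75, rounded up to 214054; 214,054 required, 214,054 in favor — approved.

Approved — every class gave the required vote.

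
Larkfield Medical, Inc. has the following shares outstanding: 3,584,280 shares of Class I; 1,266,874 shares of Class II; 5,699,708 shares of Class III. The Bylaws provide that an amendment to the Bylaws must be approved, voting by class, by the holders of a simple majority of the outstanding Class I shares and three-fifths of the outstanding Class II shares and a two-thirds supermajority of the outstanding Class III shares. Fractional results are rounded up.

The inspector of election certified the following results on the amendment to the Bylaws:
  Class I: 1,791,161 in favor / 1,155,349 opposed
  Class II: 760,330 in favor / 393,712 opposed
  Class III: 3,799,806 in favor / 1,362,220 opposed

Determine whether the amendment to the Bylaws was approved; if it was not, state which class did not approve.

Not approved — the Class I shares did not give the required vote.

Class I: a majority of 3584280 is 1792141; 1,792,141 required, 1,791,161 in favor — not approved.
Class II: 3/5 of 1266874 = 760124.40, rounded up to 760125; 760,125 required, 760,330 in favor — approved.
Class III: 2/3 of 5699708 = 3799805.33, rounded up to 3799806; 3,799,806 required, 3,799,806 in favor — approved.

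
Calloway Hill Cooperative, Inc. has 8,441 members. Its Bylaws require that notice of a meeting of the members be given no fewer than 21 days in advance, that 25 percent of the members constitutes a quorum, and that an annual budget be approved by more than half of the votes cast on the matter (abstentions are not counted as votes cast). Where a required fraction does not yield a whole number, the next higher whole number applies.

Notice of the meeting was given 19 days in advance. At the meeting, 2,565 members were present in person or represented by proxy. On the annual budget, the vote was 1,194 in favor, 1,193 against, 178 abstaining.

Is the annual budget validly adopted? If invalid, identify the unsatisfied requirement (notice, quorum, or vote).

Notice: 19 days given; 21 required. Not satisfied.
Quorum: 25% of 8,441 = 2,110.25, rounded up to 2,111; 2,565 present. Satisfied.
Vote: requires a majority of the votes cast (2,565 − 178 abstaining = 2,387); a majority of 2387 is 1194, so 1,194 needed; 1,194 in favor. Satisfied.

Invalid — notice requirement not satisfied.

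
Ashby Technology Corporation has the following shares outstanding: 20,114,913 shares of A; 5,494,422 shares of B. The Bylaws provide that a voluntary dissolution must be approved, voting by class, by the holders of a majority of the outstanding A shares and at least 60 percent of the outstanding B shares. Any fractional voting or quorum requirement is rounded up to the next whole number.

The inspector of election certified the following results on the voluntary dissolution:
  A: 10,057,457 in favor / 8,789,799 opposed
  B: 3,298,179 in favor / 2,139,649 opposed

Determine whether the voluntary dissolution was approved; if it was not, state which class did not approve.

Approved — every class gave the required vote.

A: a majority of 20114913 is 10057457; 10,057,457 required, 10,057,457 in favor — approved.
B: 3/5 of 5494422 = 3296653.20, rounded up to 3296654; 3,296,654 required, 3,298,179 in favor — approved.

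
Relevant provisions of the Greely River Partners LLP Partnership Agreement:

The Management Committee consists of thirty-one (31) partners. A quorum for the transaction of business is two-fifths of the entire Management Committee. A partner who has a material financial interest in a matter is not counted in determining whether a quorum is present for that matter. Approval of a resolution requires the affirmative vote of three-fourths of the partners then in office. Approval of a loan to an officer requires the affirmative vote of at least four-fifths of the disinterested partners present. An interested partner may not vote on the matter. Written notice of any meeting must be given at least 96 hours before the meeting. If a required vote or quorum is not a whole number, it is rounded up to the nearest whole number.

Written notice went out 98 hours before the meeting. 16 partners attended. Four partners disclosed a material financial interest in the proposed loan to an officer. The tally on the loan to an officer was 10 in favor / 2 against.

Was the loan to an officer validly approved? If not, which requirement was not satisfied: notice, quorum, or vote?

Invalid — quorum requirement not satisfied.

Notice: 98 hours given; 96 required (98 ≥ 96). Satisfied.
Quorum: 16 present, but the 4 interested partners do not count, leaving 12. Quorum is 13. Not satisfied.
Vote: the loan to an officer requires four-fifths of the disinterested partners present (16 − 4 = 12). 4/5 of 12 = 9.60, rounded up to 10, so 10 affirmative votes are needed; 10 voted in favor. Satisfied. (Moot — without a quorum no business can be validly transacted.)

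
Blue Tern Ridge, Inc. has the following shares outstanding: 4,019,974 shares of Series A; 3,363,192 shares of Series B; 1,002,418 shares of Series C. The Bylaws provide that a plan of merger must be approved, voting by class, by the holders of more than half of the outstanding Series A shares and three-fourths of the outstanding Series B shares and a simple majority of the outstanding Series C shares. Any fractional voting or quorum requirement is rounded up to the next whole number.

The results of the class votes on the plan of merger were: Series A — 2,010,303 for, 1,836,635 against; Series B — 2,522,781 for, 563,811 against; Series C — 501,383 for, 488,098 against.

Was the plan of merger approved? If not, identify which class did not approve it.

Approved — every class gave the required vote.

Series A: a majority of 4019974 is 2009988; 2,009,988 required, 2,010,303 in favor — approved.
Series B: 3/4 of 3363192 = 2522394; 2,522,394 required, 2,522,781 in favor — approved.
Series C: a majority of 1002418 is 501210; 501,210 required, 501,383 in favor — approved.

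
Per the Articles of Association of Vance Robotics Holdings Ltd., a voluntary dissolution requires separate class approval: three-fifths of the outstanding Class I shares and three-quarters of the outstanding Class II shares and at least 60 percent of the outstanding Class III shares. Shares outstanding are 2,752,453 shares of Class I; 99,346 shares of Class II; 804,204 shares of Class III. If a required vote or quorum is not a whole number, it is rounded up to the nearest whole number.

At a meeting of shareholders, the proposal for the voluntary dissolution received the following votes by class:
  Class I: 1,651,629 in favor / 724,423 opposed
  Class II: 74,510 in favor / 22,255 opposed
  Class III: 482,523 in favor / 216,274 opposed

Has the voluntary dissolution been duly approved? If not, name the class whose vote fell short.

Class I: 3/5 of 2752453 = 1651471.80, rounded up to 1651472; 1,651,472 required, 1,651,629 in favor — approved.
Class II: 3/4 of 99346 = 74509.50, rounded up to 74510; 74,510 required, 74,510 in favor — approved.
Class III: 3/5 of 804204 = 482522.40, rounded up to 482523; 482,523 required, 482,523 in favor — approved.

Approved — every class gave the required vote.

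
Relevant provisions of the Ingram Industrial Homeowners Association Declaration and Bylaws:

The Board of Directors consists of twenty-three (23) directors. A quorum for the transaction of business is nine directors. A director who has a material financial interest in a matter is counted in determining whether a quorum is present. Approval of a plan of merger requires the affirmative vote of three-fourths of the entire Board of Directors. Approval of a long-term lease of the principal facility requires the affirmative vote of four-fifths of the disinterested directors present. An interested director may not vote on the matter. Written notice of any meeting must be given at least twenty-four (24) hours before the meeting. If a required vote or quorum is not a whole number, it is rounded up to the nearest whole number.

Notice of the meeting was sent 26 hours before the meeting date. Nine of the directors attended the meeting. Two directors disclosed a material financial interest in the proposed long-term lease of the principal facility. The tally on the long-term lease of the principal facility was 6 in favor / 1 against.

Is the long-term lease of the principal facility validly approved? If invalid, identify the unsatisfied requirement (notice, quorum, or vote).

Valid — all requirements satisfied.

Notice: 26 hours given; 24 required (26 ≥ 24). Satisfied.
Quorum: 9 present (interested directors count toward quorum); quorum is 9. Satisfied.
Vote: the long-term lease of the principal facility requires four-fifths of the disinterested directors present (9 − 2 = 7). 4/5 of 7 = 5.60, rounded up to 6, so 6 affirmative votes are needed; 6 voted in favor. Satisfied.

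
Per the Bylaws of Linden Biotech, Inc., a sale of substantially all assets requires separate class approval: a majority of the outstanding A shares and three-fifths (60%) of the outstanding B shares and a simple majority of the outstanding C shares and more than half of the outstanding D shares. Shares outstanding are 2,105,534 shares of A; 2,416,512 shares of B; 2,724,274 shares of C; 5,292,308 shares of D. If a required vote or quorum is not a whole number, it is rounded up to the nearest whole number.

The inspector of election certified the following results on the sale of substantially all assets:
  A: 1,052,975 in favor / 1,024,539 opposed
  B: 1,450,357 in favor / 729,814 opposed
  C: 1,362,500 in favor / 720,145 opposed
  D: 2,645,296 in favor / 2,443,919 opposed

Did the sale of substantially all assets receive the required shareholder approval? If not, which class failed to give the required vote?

A: a majority of 2105534 is 1052768; 1,052,768 required, 1,052,975 in favor — approved.
B: 3/5 of 2416512 = 1449907.20, rounded up to 1449908; 1,449,908 required, 1,450,357 in favor — approved.
C: a majority of 2724274 is 1362138; 1,362,138 required, 1,362,500 in favor — approved.
D: a majority of 5292308 is 2646155; 2,646,155 required, 2,645,296 in favor — not approved.

Not approved — the D shares did not give the required vote.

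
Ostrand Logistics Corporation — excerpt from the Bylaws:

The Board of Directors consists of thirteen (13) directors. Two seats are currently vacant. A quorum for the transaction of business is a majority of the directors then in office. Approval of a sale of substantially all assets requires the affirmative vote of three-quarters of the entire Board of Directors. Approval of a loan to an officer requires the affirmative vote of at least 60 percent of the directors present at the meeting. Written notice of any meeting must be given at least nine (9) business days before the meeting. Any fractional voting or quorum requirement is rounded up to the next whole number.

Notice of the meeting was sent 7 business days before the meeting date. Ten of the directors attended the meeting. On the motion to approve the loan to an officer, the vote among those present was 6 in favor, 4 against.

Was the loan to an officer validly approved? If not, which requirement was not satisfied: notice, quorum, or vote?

Notice: 7 business days given; 9 required (7 < 9). Not satisfied.
Quorum: 10 present; quorum is 6. Satisfied.
Vote: the loan to an officer requires three-fifths of the directors present (10). 3/5 of 10 = 6, so 6 affirmative votes are needed; 6 voted in favor. Satisfied.

Invalid — notice requirement not satisfied.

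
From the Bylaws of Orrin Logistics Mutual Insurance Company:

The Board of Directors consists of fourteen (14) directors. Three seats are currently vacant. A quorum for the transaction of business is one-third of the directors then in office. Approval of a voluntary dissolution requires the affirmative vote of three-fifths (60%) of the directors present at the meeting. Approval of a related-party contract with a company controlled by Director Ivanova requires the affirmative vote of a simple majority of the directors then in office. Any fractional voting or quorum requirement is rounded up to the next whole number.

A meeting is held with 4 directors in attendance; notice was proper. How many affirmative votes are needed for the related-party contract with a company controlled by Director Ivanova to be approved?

6

The related-party contract with a company controlled by Director Ivanova requires a majority of the directors then in office (11).
A majority of 11 is 6.
(Only 4 can vote, so the related-party contract with a company controlled by Director Ivanova cannot pass at this meeting, but the required vote is still 6.)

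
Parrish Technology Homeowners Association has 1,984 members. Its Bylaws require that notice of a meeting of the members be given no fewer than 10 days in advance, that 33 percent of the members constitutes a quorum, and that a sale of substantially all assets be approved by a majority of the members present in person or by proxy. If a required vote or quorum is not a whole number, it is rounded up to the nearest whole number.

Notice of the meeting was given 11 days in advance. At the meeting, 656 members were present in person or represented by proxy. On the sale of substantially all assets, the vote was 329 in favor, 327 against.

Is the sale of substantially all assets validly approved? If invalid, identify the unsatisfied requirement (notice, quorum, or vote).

Valid — all requirements satisfied.

Notice: 11 days given; 10 required. Satisfied.
Quorum: 33% of 1,984 = 654.72, rounded up to 655; 656 present. Satisfied.
Vote: requires a majority of those present (656); a majority of 656 is 329, so 329 needed; 329 in favor. Satisfied.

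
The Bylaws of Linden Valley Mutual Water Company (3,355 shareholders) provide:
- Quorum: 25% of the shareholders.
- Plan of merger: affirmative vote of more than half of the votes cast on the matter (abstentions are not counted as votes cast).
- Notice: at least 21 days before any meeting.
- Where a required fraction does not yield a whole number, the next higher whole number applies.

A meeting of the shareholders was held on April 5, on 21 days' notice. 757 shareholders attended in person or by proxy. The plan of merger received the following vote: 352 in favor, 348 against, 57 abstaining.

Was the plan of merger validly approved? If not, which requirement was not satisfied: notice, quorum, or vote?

Notice: 21 days given; 21 required. Satisfied.
Quorum: 25% of 3,355 = 838.75, rounded up to 839; 757 present. Not satisfied.
Vote: requires a majority of the votes cast (757 − 57 abstaining = 700); a majority of 700 is 351, so 351 needed; 352 in favor. Satisfied.

Invalid — quorum requirement not satisfied.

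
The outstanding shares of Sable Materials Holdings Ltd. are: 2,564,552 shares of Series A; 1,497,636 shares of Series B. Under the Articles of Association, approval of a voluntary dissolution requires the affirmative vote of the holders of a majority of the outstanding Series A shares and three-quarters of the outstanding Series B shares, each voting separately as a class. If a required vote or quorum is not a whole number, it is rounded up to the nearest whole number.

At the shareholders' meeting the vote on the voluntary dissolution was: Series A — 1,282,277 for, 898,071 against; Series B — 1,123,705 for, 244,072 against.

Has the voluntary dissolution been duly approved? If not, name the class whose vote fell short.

Approved — every class gave the required vote.

Series A: a majority of 2564552 is 1282277; 1,282,277 required, 1,282,277 in favor — approved.
Series B: 3/4 of 1497636 = 1123227; 1,123,227 required, 1,123,705 in favor — approved.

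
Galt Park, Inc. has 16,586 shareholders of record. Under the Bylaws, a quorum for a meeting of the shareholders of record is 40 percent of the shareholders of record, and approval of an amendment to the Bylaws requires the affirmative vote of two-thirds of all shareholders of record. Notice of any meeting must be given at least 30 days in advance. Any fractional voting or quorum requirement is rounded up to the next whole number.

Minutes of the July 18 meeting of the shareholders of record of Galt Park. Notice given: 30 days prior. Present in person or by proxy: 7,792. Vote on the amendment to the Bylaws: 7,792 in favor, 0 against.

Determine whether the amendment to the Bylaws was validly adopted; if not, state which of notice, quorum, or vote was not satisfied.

Invalid — vote requirement not satisfied.

Notice: 30 days given; 30 required. Satisfied.
Quorum: 40% of 16,586 = 6,634.40, rounded up to 6,635; 7,792 present. Satisfied.
Vote: requires two-thirds of all shareholders of record (16,586); 2/3 of 16586 = 11057.33, rounded up to 11058, so 11,058 needed; 7,792 in favor. Not satisfied.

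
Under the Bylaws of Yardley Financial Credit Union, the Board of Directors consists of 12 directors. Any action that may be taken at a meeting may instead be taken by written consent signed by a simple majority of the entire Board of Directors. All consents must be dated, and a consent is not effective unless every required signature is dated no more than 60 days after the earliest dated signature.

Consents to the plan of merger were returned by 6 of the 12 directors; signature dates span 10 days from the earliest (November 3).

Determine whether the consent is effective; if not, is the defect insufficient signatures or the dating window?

Not effective — insufficient signatures.

Signatures required: a simple majority of 12 — a majority of 12 is 7, so 7 needed; 6 signed. Insufficient.
Dating window: the latest signature is 10 days after the earliest; the limit is 60 days. Within the window.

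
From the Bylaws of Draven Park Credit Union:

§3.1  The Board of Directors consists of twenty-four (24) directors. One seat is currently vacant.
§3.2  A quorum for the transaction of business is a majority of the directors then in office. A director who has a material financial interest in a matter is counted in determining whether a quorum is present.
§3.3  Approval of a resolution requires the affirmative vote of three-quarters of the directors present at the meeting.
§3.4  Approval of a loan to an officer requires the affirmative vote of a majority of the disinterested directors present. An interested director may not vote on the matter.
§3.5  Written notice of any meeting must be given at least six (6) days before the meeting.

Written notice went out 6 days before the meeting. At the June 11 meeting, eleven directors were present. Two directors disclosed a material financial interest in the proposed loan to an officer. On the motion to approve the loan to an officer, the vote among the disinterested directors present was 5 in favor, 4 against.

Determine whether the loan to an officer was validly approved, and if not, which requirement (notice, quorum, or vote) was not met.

Invalid — quorum requirement not satisfied.

Notice: 6 days given; 6 required (6 ≥ 6). Satisfied.
Quorum: 11 present (interested directors count toward quorum); quorum is 12. Not satisfied.
Vote: the loan to an officer requires a majority of the disinterested directors present (11 − 2 = 9). A majority of 9 is 5, so 5 affirmative votes are needed; 5 voted in favor. Satisfied. (Moot — without a quorum no business can be validly transacted.)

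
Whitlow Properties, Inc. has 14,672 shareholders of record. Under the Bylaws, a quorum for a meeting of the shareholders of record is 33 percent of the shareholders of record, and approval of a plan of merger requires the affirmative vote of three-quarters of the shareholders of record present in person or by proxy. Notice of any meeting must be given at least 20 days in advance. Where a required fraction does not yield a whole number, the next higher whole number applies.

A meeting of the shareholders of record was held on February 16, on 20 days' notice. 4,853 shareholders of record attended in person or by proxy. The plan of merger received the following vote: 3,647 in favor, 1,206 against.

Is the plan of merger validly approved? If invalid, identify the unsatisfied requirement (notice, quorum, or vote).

Valid — all requirements satisfied.

Notice: 20 days given; 20 required. Satisfied.
Quorum: 33% of 14,672 = 4,841.76, rounded up to 4,842; 4,853 present. Satisfied.
Vote: requires three-fourths of those present (4,853); 3/4 of 4853 = 3639.75, rounded up to 3640, so 3,640 needed; 3,647 in favor. Satisfied.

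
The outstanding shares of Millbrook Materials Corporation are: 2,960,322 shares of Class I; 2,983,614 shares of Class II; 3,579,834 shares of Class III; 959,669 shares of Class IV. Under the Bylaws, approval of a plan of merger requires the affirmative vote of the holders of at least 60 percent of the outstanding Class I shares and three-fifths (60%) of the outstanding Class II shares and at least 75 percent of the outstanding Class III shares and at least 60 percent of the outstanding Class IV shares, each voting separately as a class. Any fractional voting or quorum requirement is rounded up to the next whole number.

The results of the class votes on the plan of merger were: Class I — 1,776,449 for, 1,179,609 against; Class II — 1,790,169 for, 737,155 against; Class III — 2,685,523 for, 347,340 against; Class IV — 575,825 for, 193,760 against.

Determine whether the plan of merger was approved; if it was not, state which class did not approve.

Approved — every class gave the required vote.

Class I: 3/5 of 2960322 = 1776193.20, rounded up to 1776194; 1,776,194 required, 1,776,449 in favor — approved.
Class II: 3/5 of 2983614 = 1790168.40, rounded up to 1790169; 1,790,169 required, 1,790,169 in favor — approved.
Class III: 3/4 of 3579834 = 2684875.50, rounded up to 2684876; 2,684,876 required, 2,685,523 in favor — approved.
Class IV: 3/5 of 959669 = 575801.40, rounded up to 575802; 575,802 required, 575,825 in favor — approved.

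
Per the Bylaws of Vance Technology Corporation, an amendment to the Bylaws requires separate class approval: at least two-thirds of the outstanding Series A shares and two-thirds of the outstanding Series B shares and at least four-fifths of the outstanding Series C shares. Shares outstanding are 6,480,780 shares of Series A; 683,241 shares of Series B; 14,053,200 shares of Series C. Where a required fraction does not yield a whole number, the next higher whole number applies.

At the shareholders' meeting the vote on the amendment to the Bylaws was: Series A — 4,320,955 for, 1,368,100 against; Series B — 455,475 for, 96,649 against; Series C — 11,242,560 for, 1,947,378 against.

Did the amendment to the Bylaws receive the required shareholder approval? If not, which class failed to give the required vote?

Series A: 2/3 of 6480780 = 4320520; 4,320,520 required, 4,320,955 in favor — approved.
Series B: 2/3 of 683241 = 455494; 455,494 required, 455,475 in favor — not approved.
Series C: 4/5 of 14053200 = 11242560; 11,242,560 required, 11,242,560 in favor — approved.

Not approved — the Series B shares did not give the required vote.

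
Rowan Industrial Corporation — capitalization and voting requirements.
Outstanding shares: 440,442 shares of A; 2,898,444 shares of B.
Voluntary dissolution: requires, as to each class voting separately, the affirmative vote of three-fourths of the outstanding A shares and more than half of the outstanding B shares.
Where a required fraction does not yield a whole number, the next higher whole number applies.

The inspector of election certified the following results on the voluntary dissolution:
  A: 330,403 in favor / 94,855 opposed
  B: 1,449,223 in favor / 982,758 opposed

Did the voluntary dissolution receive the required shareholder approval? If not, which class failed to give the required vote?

A: 3/4 of 440442 = 330331.50, rounded up to 330332; 330,332 required, 330,403 in favor — approved.
B: a majority of 2898444 is 1449223; 1,449,223 required, 1,449,223 in favor — approved.

Approved — every class gave the required vote.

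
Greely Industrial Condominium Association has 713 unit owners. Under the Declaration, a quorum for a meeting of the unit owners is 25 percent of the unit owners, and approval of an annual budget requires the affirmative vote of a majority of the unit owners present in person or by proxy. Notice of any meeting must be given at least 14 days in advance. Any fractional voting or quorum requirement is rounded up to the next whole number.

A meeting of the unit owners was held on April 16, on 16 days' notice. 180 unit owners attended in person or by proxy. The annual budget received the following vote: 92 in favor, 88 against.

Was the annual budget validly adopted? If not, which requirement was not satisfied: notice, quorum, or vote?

Notice: 16 days given; 14 required. Satisfied.
Quorum: 25% of 713 = 178.25, rounded up to 179; 180 present. Satisfied.
Vote: requires a majority of those present (180); a majority of 180 is 91, so 91 needed; 92 in favor. Satisfied.

Valid — all requirements satisfied.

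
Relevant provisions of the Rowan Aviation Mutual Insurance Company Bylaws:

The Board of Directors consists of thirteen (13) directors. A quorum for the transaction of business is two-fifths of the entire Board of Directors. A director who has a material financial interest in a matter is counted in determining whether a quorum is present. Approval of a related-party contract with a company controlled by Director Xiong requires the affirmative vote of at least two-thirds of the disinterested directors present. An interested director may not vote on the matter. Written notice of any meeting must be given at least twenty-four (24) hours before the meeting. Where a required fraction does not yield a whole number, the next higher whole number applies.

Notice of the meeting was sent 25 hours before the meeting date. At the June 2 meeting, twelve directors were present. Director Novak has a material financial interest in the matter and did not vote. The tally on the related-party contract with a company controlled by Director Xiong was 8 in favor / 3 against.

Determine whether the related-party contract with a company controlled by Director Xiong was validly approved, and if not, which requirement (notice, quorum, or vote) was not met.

Notice: 25 hours given; 24 required (25 ≥ 24). Satisfied.
Quorum: 12 present (interested directors count toward quorum); quorum is 6. Satisfied.
Vote: the related-party contract with a company controlled by Director Xiong requires two-thirds of the disinterested directors present (12 − 1 = 11). 2/3 of 11 = 7.33, rounded up to 8, so 8 affirmative votes are needed; 8 voted in favor. Satisfied.

Valid — all requirements satisfied.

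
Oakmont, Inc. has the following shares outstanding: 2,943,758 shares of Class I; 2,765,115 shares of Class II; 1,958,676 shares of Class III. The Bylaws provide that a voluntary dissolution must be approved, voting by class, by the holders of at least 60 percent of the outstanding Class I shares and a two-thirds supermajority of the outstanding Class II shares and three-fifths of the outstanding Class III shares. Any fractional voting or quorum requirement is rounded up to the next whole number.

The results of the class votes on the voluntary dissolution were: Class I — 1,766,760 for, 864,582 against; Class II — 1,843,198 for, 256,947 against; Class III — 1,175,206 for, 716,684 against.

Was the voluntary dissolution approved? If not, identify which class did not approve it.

Not approved — the Class II shares did not give the required vote.

Class I: 3/5 of 2943758 = 1766254.80, rounded up to 1766255; 1,766,255 required, 1,766,760 in favor — approved.
Class II: 2/3 of 2765115 = 1843410; 1,843,410 required, 1,843,198 in favor — not approved.
Class III: 3/5 of 1958676 = 1175205.60, rounded up to 1175206; 1,175,206 required, 1,175,206 in favor — approved.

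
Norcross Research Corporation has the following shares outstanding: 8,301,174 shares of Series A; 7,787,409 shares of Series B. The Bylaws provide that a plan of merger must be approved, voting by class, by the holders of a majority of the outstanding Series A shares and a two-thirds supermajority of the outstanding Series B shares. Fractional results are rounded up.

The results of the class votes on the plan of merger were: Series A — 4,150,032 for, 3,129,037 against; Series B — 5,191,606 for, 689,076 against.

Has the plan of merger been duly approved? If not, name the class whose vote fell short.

Series A: a majority of 8301174 is 4150588; 4,150,588 required, 4,150,032 in favor — not approved.
Series B: 2/3 of 7787409 = 5191606; 5,191,606 required, 5,191,606 in favor — approved.

Not approved — the Series A shares did not give the required vote.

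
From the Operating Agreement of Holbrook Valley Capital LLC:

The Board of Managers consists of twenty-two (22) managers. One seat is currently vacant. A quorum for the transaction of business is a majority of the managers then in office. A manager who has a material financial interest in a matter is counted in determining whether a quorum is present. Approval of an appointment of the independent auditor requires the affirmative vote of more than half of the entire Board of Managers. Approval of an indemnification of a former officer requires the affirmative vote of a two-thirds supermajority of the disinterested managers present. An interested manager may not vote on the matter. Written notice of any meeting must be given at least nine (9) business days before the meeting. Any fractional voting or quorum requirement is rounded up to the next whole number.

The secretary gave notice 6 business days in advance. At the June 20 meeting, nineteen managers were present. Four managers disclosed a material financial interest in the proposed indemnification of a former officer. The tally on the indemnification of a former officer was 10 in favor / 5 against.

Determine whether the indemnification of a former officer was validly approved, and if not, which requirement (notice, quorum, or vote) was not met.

Notice: 6 business days given; 9 required (6 < 9). Not satisfied.
Quorum: 19 present (interested managers count toward quorum); quorum is 11. Satisfied.
Vote: the indemnification of a former officer requires two-thirds of the disinterested managers present (19 − 4 = 15). 2/3 of 15 = 10, so 10 affirmative votes are needed; 10 voted in favor. Satisfied.

Invalid — notice requirement not satisfied.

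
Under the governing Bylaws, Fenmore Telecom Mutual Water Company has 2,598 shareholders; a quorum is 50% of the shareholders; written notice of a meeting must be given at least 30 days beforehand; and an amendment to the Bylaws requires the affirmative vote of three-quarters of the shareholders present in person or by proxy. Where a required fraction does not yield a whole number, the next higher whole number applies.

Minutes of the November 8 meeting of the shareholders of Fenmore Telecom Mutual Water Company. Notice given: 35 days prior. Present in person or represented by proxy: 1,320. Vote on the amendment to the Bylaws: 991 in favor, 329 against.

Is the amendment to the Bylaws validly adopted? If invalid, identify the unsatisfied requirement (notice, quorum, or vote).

Notice: 35 days given; 30 required. Satisfied.
Quorum: 50% of 2,598 = 1,299; 1,320 present. Satisfied.
Vote: requires three-fourths of those present (1,320); 3/4 of 1320 = 990, so 990 needed; 991 in favor. Satisfied.

Valid — all requirements satisfied.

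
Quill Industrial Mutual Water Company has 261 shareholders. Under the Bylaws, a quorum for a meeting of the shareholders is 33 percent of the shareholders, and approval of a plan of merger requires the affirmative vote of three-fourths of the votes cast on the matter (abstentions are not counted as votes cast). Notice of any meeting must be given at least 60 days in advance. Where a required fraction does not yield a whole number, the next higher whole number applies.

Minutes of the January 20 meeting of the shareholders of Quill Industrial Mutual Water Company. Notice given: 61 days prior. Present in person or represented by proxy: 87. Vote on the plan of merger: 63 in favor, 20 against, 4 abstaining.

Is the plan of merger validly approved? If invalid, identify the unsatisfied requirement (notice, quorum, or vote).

Valid — all requirements satisfied.

Notice: 61 days given; 60 required. Satisfied.
Quorum: 33% of 261 = 86.13, rounded up to 87; 87 present. Satisfied.
Vote: requires three-fourths of the votes cast (87 − 4 abstaining = 83); 3/4 of 83 = 62.25, rounded up to 63, so 63 needed; 63 in favor. Satisfied.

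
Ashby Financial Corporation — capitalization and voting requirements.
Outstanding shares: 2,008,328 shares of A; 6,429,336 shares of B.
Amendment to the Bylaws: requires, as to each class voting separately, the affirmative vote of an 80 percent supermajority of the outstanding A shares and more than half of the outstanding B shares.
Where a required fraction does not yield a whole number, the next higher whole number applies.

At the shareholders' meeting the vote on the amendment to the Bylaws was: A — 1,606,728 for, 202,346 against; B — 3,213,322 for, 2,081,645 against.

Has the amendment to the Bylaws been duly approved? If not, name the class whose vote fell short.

Not approved — the B shares did not give the required vote.

A: 4/5 of 2008328 = 1606662.40, rounded up to 1606663; 1,606,663 required, 1,606,728 in favor — approved.
B: a majority of 6429336 is 3214669; 3,214,669 required, 3,213,322 in favor — not approved.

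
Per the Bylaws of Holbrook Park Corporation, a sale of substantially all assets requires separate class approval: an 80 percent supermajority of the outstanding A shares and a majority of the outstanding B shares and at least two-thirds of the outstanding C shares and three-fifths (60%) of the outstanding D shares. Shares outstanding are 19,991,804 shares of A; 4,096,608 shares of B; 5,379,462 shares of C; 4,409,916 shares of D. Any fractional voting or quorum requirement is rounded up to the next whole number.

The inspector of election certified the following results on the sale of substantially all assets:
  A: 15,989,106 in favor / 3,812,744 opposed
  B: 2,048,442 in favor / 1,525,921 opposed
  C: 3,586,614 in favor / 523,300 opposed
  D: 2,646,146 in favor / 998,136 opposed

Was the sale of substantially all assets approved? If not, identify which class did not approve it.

Not approved — the A shares did not give the required vote.

A: 4/5 of 19991804 = 15993443.20, rounded up to 15993444; 15,993,444 required, 15,989,106 in favor — not approved.
B: a majority of 4096608 is 2048305; 2,048,305 required, 2,048,442 in favor — approved.
C: 2/3 of 5379462 = 3586308; 3,586,308 required, 3,586,614 in favor — approved.
D: 3/5 of 4409916 = 2645949.60, rounded up to 2645950; 2,645,950 required, 2,646,146 in favor — approved.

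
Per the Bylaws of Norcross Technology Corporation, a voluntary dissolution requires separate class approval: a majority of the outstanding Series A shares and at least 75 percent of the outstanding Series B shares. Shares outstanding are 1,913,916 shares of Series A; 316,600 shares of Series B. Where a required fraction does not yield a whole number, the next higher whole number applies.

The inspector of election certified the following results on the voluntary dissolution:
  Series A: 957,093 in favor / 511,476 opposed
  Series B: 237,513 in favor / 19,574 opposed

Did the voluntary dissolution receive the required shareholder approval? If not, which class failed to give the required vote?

Approved — every class gave the required vote.

Series A: a majority of 1913916 is 956959; 956,959 required, 957,093 in favor — approved.
Series B: 3/4 of 316600 = 237450; 237,450 required, 237,513 in favor — approved.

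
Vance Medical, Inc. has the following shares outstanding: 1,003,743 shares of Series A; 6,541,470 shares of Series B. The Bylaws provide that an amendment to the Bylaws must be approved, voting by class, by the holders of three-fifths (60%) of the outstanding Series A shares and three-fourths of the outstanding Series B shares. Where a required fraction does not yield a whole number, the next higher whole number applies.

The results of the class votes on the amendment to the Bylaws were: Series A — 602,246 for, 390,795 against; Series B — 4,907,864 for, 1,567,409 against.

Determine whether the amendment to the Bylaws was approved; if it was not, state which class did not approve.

Series A: 3/5 of 1003743 = 602245.80, rounded up to 602246; 602,246 required, 602,246 in favor — approved.
Series B: 3/4 of 6541470 = 4906102.50, rounded up to 4906103; 4,906,103 required, 4,907,864 in favor — approved.

Approved — every class gave the required vote.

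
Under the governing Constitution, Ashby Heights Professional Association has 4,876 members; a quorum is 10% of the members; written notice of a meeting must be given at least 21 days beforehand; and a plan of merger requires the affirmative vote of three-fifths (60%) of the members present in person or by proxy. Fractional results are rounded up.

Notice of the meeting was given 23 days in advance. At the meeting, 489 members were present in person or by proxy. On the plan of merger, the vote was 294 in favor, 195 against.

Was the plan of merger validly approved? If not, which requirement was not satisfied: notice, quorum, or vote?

Notice: 23 days given; 21 required. Satisfied.
Quorum: 10% of 4,876 = 487.60, rounded up to 488; 489 present. Satisfied.
Vote: requires three-fifths of those present (489); 3/5 of 489 = 293.40, rounded up to 294, so 294 needed; 294 in favor. Satisfied.

Valid — all requirements satisfied.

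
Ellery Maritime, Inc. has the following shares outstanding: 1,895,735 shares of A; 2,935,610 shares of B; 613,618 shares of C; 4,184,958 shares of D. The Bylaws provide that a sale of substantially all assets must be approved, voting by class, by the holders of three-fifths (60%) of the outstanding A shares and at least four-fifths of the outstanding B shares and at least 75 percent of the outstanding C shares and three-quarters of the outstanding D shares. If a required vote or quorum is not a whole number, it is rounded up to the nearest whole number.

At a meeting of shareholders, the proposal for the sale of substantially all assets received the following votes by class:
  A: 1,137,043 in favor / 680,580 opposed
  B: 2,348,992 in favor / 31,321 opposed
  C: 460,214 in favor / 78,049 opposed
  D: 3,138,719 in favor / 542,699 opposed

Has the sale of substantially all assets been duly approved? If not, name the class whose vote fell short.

A: 3/5 of 1895735 = 1137441; 1,137,441 required, 1,137,043 in favor — not approved.
B: 4/5 of 2935610 = 2348488; 2,348,488 required, 2,348,992 in favor — approved.
C: 3/4 of 613618 = 460213.50, rounded up to 460214; 460,214 required, 460,214 in favor — approved.
D: 3/4 of 4184958 = 3138718.50, rounded up to 3138719; 3,138,719 required, 3,138,719 in favor — approved.

Not approved — the A shares did not give the required vote.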